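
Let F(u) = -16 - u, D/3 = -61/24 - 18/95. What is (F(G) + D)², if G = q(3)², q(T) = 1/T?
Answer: 27636735049/46785600 ≈ 590.71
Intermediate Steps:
D = -6227/760 (D = 3*(-61/24 - 18/95) = 3*(-6227/2280) = -6227/760 ≈ -8.1934)
G = ⅑ (G = (1/3)² = (⅓)² = ⅑ ≈ 0.11111)
(F(G) + D)² = ((-16 - 1*⅑) - 6227/760)² = ((-16 - ⅑) - 6227/760)² = (-145/9 - 6227/760)² = (-166243/6840)² = 27636735049/46785600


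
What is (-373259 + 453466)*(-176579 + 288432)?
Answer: 8971393571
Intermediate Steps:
(-373259 + 453466)*(-176579 + 288432) = 80207*111853 = 8971393571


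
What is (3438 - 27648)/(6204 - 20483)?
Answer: 24210/14279 ≈ 1.6955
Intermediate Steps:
(3438 - 27648)/(6204 - 20483) = -24210/(-14279) = -24210*(-1/14279) = 24210/14279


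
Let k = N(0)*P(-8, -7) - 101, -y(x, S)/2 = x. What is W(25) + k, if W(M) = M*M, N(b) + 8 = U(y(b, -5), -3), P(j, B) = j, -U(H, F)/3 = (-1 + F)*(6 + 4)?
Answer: -372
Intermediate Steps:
y(x, S) = -2*x
U(H, F) = 30 - 30*F (U(H, F) = -3*(-1 + F)*(6 + 4) = -3*(-1 + F)*10 = -3*(-10 + 10*F) = 30 - 30*F)
N(b) = 112 (N(b) = -8 + (30 - 30*(-3)) = -8 + (30 + 90) = -8 + 120 = 112)
W(M) = M**2
k = -997 (k = 112*(-8) - 101 = -896 - 101 = -997)
W(25) + k = 25**2 - 997 = 625 - 997 = -372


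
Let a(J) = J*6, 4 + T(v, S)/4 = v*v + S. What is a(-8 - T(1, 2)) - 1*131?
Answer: -155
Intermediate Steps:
T(v, S) = -16 + 4*S + 4*v**2 (T(v, S) = -16 + 4*(v*v + S) = -16 + 4*(v**2 + S) = -16 + 4*(S + v**2) = -16 + (4*S + 4*v**2) = -16 + 4*S + 4*v**2)
a(J) = 6*J
a(-8 - T(1, 2)) - 1*131 = 6*(-8 - (-16 + 4*2 + 4*1**2)) - 1*131 = 6*(-8 - (-16 + 8 + 4*1)) - 131 = 6*(-8 - (-16 + 8 + 4)) - 131 = 6*(-8 - 1*(-4)) - 131 = 6*(-8 + 4) - 131 = 6*(-4) - 131 = -24 - 131 = -155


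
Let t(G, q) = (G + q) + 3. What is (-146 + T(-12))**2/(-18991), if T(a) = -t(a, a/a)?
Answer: -19044/18991 ≈ -1.0028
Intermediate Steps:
t(G, q) = 3 + G + q
T(a) = -4 - a (T(a) = -(3 + a + a/a) = -(3 + a + 1) = -(4 + a) = -4 - a)
(-146 + T(-12))**2/(-18991) = (-146 + (-4 - 1*(-12)))**2/(-18991) = (-146 + (-4 + 12))**2*(-1/18991) = (-146 + 8)**2*(-1/18991) = (-138)**2*(-1/18991) = 19044*(-1/18991) = -19044/18991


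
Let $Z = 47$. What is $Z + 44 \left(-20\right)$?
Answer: $-833$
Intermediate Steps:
$Z + 44 \left(-20\right) = 47 + 44 \left(-20\right) = 47 - 880 = -833$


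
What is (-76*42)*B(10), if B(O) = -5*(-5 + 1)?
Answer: -63840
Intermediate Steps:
B(O) = 20 (B(O) = -5*(-4) = 20)
(-76*42)*B(10) = -76*42*20 = -3192*20 = -63840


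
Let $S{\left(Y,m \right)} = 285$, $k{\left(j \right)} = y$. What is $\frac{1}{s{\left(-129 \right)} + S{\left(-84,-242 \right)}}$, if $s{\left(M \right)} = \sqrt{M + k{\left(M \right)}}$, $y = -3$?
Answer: $\frac{95}{27119} - \frac{2 i \sqrt{33}}{81357} \approx 0.0035031 - 0.00014122 i$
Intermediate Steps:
$k{\left(j \right)} = -3$
$s{\left(M \right)} = \sqrt{-3 + M}$ ($s{\left(M \right)} = \sqrt{M - 3} = \sqrt{-3 + M}$)
$\frac{1}{s{\left(-129 \right)} + S{\left(-84,-242 \right)}} = \frac{1}{\sqrt{-3 - 129} + 285} = \frac{1}{\sqrt{-132} + 285} = \frac{1}{2 i \sqrt{33} + 285} = \frac{1}{285 + 2 i \sqrt{33}}$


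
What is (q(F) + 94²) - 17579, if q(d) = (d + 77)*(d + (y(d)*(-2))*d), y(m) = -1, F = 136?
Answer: 78161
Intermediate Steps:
q(d) = 3*d*(77 + d) (q(d) = (d + 77)*(d + (-1*(-2))*d) = (77 + d)*(d + 2*d) = (77 + d)*(3*d) = 3*d*(77 + d))
(q(F) + 94²) - 17579 = (3*136*(77 + 136) + 94²) - 17579 = (3*136*213 + 8836) - 17579 = (86904 + 8836) - 17579 = 95740 - 17579 = 78161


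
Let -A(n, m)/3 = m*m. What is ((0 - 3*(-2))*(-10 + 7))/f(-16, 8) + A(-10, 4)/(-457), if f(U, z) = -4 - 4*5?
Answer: 1563/1828 ≈ 0.85503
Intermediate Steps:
f(U, z) = -24 (f(U, z) = -4 - 20 = -24)
A(n, m) = -3*m² (A(n, m) = -3*m*m = -3*m²)
((0 - 3*(-2))*(-10 + 7))/f(-16, 8) + A(-10, 4)/(-457) = ((0 - 3*(-2))*(-10 + 7))/(-24) - 3*4²/(-457) = ((0 + 6)*(-3))*(-1/24) - 3*16*(-1/457) = (6*(-3))*(-1/24) - 48*(-1/457) = -18*(-1/24) + 48/457 = ¾ + 48/457 = 1563/1828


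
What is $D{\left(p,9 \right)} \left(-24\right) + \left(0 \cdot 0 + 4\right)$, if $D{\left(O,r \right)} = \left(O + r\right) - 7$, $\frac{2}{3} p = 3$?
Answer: $-152$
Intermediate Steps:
$p = \frac{9}{2}$ ($p = \frac{3}{2} \cdot 3 = \frac{9}{2} \approx 4.5$)
$D{\left(O,r \right)} = -7 + O + r$
$D{\left(p,9 \right)} \left(-24\right) + \left(0 \cdot 0 + 4\right) = \left(-7 + \frac{9}{2} + 9\right) \left(-24\right) + \left(0 \cdot 0 + 4\right) = \frac{13}{2} \left(-24\right) + \left(0 + 4\right) = -156 + 4 = -152$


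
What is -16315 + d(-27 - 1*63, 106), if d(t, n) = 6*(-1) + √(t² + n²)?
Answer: -16321 + 2*√4834 ≈ -16182.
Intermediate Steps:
d(t, n) = -6 + √(n² + t²)
-16315 + d(-27 - 1*63, 106) = -16315 + (-6 + √(106² + (-27 - 1*63)²)) = -16315 + (-6 + √(11236 + (-27 - 63)²)) = -16315 + (-6 + √(11236 + (-90)²)) = -16315 + (-6 + √(11236 + 8100)) = -16315 + (-6 + √19336) = -16315 + (-6 + 2*√4834) = -16321 + 2*√4834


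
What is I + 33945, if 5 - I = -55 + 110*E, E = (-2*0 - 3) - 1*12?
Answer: 35655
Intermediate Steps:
E = -15 (E = (0 - 3) - 12 = -3 - 12 = -15)
I = 1710 (I = 5 - (-55 + 110*(-15)) = 5 - (-55 - 1650) = 5 - 1*(-1705) = 5 + 1705 = 1710)
I + 33945 = 1710 + 33945 = 35655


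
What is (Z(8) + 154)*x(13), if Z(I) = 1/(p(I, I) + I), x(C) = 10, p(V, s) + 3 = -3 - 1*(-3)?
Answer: 1542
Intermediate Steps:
p(V, s) = -3 (p(V, s) = -3 + (-3 - 1*(-3)) = -3 + (-3 + 3) = -3 + 0 = -3)
Z(I) = 1/(-3 + I)
(Z(8) + 154)*x(13) = (1/(-3 + 8) + 154)*10 = (1/5 + 154)*10 = (⅕ + 154)*10 = (771/5)*10 = 1542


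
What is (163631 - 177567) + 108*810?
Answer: 73544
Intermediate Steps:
(163631 - 177567) + 108*810 = -13936 + 87480 = 73544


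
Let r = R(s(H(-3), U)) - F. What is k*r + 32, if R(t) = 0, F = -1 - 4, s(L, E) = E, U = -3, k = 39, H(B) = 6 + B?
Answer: 227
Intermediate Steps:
F = -5
r = 5 (r = 0 - 1*(-5) = 0 + 5 = 5)
k*r + 32 = 39*5 + 32 = 195 + 32 = 227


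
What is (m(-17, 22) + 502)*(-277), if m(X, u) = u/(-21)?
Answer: -2914040/21 ≈ -1.3876e+5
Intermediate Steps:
m(X, u) = -u/21 (m(X, u) = u*(-1/21) = -u/21)
(m(-17, 22) + 502)*(-277) = (-1/21*22 + 502)*(-277) = (-22/21 + 502)*(-277) = (10520/21)*(-277) = -2914040/21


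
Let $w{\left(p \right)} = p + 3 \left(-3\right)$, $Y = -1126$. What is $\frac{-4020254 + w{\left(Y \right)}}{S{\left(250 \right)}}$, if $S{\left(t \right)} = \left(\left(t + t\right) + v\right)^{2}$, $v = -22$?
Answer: $- \frac{4021389}{228484} \approx -17.6$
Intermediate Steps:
$w{\left(p \right)} = -9 + p$ ($w{\left(p \right)} = p - 9 = -9 + p$)
$S{\left(t \right)} = \left(-22 + 2 t\right)^{2}$ ($S{\left(t \right)} = \left(\left(t + t\right) - 22\right)^{2} = \left(2 t - 22\right)^{2} = \left(-22 + 2 t\right)^{2}$)
$\frac{-4020254 + w{\left(Y \right)}}{S{\left(250 \right)}} = \frac{-4020254 - 1135}{4 \left(-11 + 250\right)^{2}} = \frac{-4020254 - 1135}{4 \cdot 239^{2}} = - \frac{4021389}{4 \cdot 57121} = - \frac{4021389}{228484}$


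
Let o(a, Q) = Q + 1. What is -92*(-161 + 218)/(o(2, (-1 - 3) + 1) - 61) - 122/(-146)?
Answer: 128885/1533 ≈ 84.074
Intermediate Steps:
o(a, Q) = 1 + Q
-92*(-161 + 218)/(o(2, (-1 - 3) + 1) - 61) - 122/(-146) = -92*(-161 + 218)/((1 + ((-1 - 3) + 1)) - 61) - 122/(-146) = -92*57/((1 + (-4 + 1)) - 61) - 122*(-1/146) = -92*57/((1 - 3) - 61) + 61/73 = -92*57/(-2 - 61) + 61/73 = -92/((-63*1/57)) + 61/73 = -92/(-21/19) + 61/73 = -92*(-19/21) + 61/73 = 1748/21 + 61/73 = 128885/1533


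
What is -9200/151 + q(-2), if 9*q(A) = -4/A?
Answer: -82498/1359 ≈ -60.705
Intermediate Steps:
q(A) = -4/(9*A) (q(A) = (-4/A)/9 = -4/(9*A))
-9200/151 + q(-2) = -9200/151 - 4/9/(-2) = -9200/151 - 4/9*(-1/2) = -100*92/151 + 2/9 = -9200/151 + 2/9 = -82498/1359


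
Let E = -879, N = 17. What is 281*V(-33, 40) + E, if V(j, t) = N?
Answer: 3898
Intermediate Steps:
V(j, t) = 17
281*V(-33, 40) + E = 281*17 - 879 = 4777 - 879 = 3898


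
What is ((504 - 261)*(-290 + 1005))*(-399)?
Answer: -69324255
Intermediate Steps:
((504 - 261)*(-290 + 1005))*(-399) = (243*715)*(-399) = 173745*(-399) = -69324255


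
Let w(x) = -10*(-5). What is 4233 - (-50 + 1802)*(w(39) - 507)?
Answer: 804897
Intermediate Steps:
w(x) = 50
4233 - (-50 + 1802)*(w(39) - 507) = 4233 - (-50 + 1802)*(50 - 507) = 4233 - 1752*(-457) = 4233 - 1*(-800664) = 4233 + 800664 = 804897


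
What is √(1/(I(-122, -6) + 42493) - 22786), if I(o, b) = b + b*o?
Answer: 7*I*√868603231023/43219 ≈ 150.95*I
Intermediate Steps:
√(1/(I(-122, -6) + 42493) - 22786) = √(1/(-6*(1 - 122) + 42493) - 22786) = √(1/(-6*(-121) + 42493) - 22786) = √(1/(726 + 42493) - 22786) = √(1/43219 - 22786) = √(-984788133/43219) = 7*I*√868603231023/43219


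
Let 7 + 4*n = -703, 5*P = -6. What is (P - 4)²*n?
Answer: -23998/5 ≈ -4799.6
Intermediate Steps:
P = -6/5 (P = (⅕)*(-6) = -6/5 ≈ -1.2000)
n = -355/2 (n = -7/4 + (¼)*(-703) = -7/4 - 703/4 = -355/2 ≈ -177.50)
(P - 4)²*n = (-6/5 - 4)²*(-355/2) = (-26/5)²*(-355/2) = (676/25)*(-355/2) = -23998/5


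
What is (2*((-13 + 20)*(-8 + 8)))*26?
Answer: 0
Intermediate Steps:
(2*((-13 + 20)*(-8 + 8)))*26 = (2*(7*0))*26 = (2*0)*26 = 0*26 = 0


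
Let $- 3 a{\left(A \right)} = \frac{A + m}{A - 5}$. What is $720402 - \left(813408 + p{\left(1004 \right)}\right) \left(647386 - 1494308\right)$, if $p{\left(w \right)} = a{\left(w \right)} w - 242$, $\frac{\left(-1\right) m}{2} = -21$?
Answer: $\frac{2063111195741990}{2997} \approx 6.8839 \cdot 10^{11}$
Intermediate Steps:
$m = 42$ ($m = \left(-2\right) \left(-21\right) = 42$)
$a{\left(A \right)} = - \frac{42 + A}{3 \left(-5 + A\right)}$ ($a{\left(A \right)} = - \frac{\left(A + 42\right) \frac{1}{A - 5}}{3} = - \frac{\left(42 + A\right) \frac{1}{-5 + A}}{3} = - \frac{\frac{1}{-5 + A} \left(42 + A\right)}{3} = - \frac{42 + A}{3 \left(-5 + A\right)}$)
$p{\left(w \right)} = -242 + \frac{w \left(-42 - w\right)}{3 \left(-5 + w\right)}$ ($p{\left(w \right)} = \frac{-42 - w}{3 \left(-5 + w\right)} w - 242 = \frac{w \left(-42 - w\right)}{3 \left(-5 + w\right)} - 242 = -242 + \frac{w \left(-42 - w\right)}{3 \left(-5 + w\right)}$)
$720402 - \left(813408 + p{\left(1004 \right)}\right) \left(647386 - 1494308\right) = 720402 - \left(813408 + \frac{3630 - 1004^{2} - 771072}{3 \left(-5 + 1004\right)}\right) \left(647386 - 1494308\right) = 720402 - \left(813408 + \frac{3630 - 1008016 - 771072}{3 \cdot 999}\right) \left(-846922\right) = 720402 - \left(813408 + \frac{1}{3} \cdot \frac{1}{999} \left(3630 - 1008016 - 771072\right)\right) \left(-846922\right) = 720402 - \left(813408 + \frac{1}{3} \cdot \frac{1}{999} \left(-1775458\right)\right) \left(-846922\right) = 720402 - \left(813408 - \frac{1775458}{2997}\right) \left(-846922\right) = 720402 - \frac{2436008318}{2997} \left(-846922\right) = 720402 - - \frac{2063109036697196}{2997} = 720402 + \frac{2063109036697196}{2997} = \frac{2063111195741990}{2997}$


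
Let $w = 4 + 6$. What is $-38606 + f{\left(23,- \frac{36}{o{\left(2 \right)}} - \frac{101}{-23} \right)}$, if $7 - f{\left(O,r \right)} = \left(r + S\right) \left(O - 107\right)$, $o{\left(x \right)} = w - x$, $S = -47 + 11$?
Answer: $- \frac{957539}{23} \approx -41632.0$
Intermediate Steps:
$w = 10$
$S = -36$
$o{\left(x \right)} = 10 - x$
$f{\left(O,r \right)} = 7 - \left(-107 + O\right) \left(-36 + r\right)$ ($f{\left(O,r \right)} = 7 - \left(r - 36\right) \left(O - 107\right) = 7 - \left(-36 + r\right) \left(-107 + O\right) = 7 - \left(-107 + O\right) \left(-36 + r\right)$)
$-38606 + f{\left(23,- \frac{36}{o{\left(2 \right)}} - \frac{101}{-23} \right)} = -38606 + \left(-3845 + 36 \cdot 23 + 107 \left(- \frac{36}{10 - 2} - \frac{101}{-23}\right) - 23 \left(- \frac{36}{10 - 2} - \frac{101}{-23}\right)\right) = -38606 + \left(-3845 + 828 + 107 \left(- \frac{36}{10 - 2} - - \frac{101}{23}\right) - 23 \left(- \frac{36}{10 - 2} - - \frac{101}{23}\right)\right) = -38606 + \left(-3845 + 828 + 107 \left(- \frac{36}{8} + \frac{101}{23}\right) - 23 \left(- \frac{36}{8} + \frac{101}{23}\right)\right) = -38606 + \left(-3845 + 828 + 107 \left(\left(-36\right) \frac{1}{8} + \frac{101}{23}\right) - 23 \left(\left(-36\right) \frac{1}{8} + \frac{101}{23}\right)\right) = -38606 + \left(-3845 + 828 + 107 \left(- \frac{9}{2} + \frac{101}{23}\right) - 23 \left(- \frac{9}{2} + \frac{101}{23}\right)\right) = -38606 + \left(-3845 + 828 + 107 \left(- \frac{5}{46}\right) - 23 \left(- \frac{5}{46}\right)\right) = -38606 + \left(-3845 + 828 - \frac{535}{46} + \frac{5}{2}\right) = -38606 - \frac{69601}{23} = - \frac{957539}{23}$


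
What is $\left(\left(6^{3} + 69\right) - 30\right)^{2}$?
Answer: $65025$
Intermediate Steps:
$\left(\left(6^{3} + 69\right) - 30\right)^{2} = \left(\left(216 + 69\right) - 30\right)^{2} = \left(285 - 30\right)^{2} = 255^{2} = 65025$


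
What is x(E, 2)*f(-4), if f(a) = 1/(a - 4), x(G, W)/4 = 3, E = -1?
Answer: -3/2 ≈ -1.5000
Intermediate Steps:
x(G, W) = 12 (x(G, W) = 4*3 = 12)
f(a) = 1/(-4 + a)
x(E, 2)*f(-4) = 12/(-4 - 4) = 12/(-8) = 12*(-⅛) = -3/2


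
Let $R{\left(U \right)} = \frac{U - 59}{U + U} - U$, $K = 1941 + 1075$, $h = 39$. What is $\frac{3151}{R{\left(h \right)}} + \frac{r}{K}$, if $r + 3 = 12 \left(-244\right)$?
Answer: $- \frac{375120585}{4617496} \approx -81.239$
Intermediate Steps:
$K = 3016$
$r = -2931$ ($r = -3 + 12 \left(-244\right) = -3 - 2928 = -2931$)
$R{\left(U \right)} = - U + \frac{-59 + U}{2 U}$ ($R{\left(U \right)} = \frac{-59 + U}{2 U} - U = - U + \frac{-59 + U}{2 U}$)
$\frac{3151}{R{\left(h \right)}} + \frac{r}{K} = \frac{3151}{\frac{1}{2} - 39 - \frac{59}{2 \cdot 39}} - \frac{2931}{3016} = \frac{3151}{\frac{1}{2} - 39 - \frac{59}{78}} - \frac{2931}{3016} = \frac{3151}{- \frac{1531}{39}} - \frac{2931}{3016} = 3151 \left(- \frac{39}{1531}\right) - \frac{2931}{3016} = - \frac{122889}{1531} - \frac{2931}{3016} = - \frac{375120585}{4617496}$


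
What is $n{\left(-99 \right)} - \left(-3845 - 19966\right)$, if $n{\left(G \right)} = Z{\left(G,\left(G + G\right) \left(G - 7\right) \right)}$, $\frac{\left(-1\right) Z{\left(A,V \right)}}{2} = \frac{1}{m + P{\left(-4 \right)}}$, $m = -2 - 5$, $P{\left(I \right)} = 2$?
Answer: $\frac{119057}{5} \approx 23811.0$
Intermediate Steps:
$m = -7$ ($m = -2 - 5 = -7$)
$Z{\left(A,V \right)} = \frac{2}{5}$ ($Z{\left(A,V \right)} = - \frac{2}{-7 + 2} = - \frac{2}{-5} = \left(-2\right) \left(- \frac{1}{5}\right) = \frac{2}{5}$)
$n{\left(G \right)} = \frac{2}{5}$
$n{\left(-99 \right)} - \left(-3845 - 19966\right) = \frac{2}{5} - \left(-3845 - 19966\right) = \frac{2}{5} - -23811 = \frac{2}{5} + 23811 = \frac{119057}{5}$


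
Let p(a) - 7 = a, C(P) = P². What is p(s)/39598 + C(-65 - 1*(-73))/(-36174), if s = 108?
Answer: 812869/716209026 ≈ 0.0011350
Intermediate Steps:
p(a) = 7 + a
p(s)/39598 + C(-65 - 1*(-73))/(-36174) = (7 + 108)/39598 + (-65 - 1*(-73))²/(-36174) = 115*(1/39598) + (-65 + 73)²*(-1/36174) = 115/39598 + 8²*(-1/36174) = 115/39598 + 64*(-1/36174) = 115/39598 - 32/18087 = 812869/716209026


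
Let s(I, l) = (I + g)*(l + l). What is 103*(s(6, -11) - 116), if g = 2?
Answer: -30076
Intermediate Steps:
s(I, l) = 2*l*(2 + I) (s(I, l) = (I + 2)*(l + l) = (2 + I)*(2*l) = 2*l*(2 + I))
103*(s(6, -11) - 116) = 103*(2*(-11)*(2 + 6) - 116) = 103*(2*(-11)*8 - 116) = 103*(-176 - 116) = 103*(-292) = -30076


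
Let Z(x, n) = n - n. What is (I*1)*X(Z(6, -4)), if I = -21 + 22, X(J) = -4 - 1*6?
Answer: -10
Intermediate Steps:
Z(x, n) = 0
X(J) = -10 (X(J) = -4 - 6 = -10)
I = 1
(I*1)*X(Z(6, -4)) = (1*1)*(-10) = 1*(-10) = -10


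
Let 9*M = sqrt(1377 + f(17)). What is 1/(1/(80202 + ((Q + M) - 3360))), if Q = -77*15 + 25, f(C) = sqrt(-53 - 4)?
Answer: 75712 + sqrt(1377 + I*sqrt(57))/9 ≈ 75716.0 + 0.011303*I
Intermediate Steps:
f(C) = I*sqrt(57) (f(C) = sqrt(-57) = I*sqrt(57))
Q = -1130 (Q = -1155 + 25 = -1130)
M = sqrt(1377 + I*sqrt(57))/9 ≈ 4.1231 + 0.011303*I
1/(1/(80202 + ((Q + M) - 3360))) = 1/(1/(80202 + ((-1130 + sqrt(1377 + I*sqrt(57))/9) - 3360))) = 1/(1/(80202 + (-4490 + sqrt(1377 + I*sqrt(57))/9))) = 1/(1/(75712 + sqrt(1377 + I*sqrt(57))/9)) = 75712 + sqrt(1377 + I*sqrt(57))/9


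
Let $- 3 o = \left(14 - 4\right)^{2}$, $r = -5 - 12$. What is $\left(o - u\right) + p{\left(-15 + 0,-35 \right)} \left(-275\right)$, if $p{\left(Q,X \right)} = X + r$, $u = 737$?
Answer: $\frac{40589}{3} \approx 13530.0$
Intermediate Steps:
$r = -17$ ($r = -5 - 12 = -17$)
$o = - \frac{100}{3}$ ($o = - \frac{\left(14 - 4\right)^{2}}{3} = - \frac{10^{2}}{3} = \left(- \frac{1}{3}\right) 100 = - \frac{100}{3} \approx -33.333$)
$p{\left(Q,X \right)} = -17 + X$ ($p{\left(Q,X \right)} = X - 17 = -17 + X$)
$\left(o - u\right) + p{\left(-15 + 0,-35 \right)} \left(-275\right) = \left(- \frac{100}{3} - 737\right) + \left(-17 - 35\right) \left(-275\right) = \left(- \frac{100}{3} - 737\right) - -14300 = - \frac{2311}{3} + 14300 = \frac{40589}{3}$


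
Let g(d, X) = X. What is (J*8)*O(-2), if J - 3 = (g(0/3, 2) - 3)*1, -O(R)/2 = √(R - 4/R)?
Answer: 0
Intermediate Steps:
O(R) = -2*√(R - 4/R)
J = 2 (J = 3 + (2 - 3)*1 = 3 - 1*1 = 3 - 1 = 2)
(J*8)*O(-2) = (2*8)*(-2*√(-2 - 4/(-2))) = 16*(-2*√(-2 - 4*(-½))) = 16*(-2*√(-2 + 2)) = 16*(-2*√0) = 16*(-2*0) = 16*0 = 0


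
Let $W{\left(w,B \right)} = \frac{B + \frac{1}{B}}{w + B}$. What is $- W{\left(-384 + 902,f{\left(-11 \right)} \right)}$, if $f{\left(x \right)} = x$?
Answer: $\frac{122}{5577} \approx 0.021876$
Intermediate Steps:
$W{\left(w,B \right)} = \frac{B + \frac{1}{B}}{B + w}$
$- W{\left(-384 + 902,f{\left(-11 \right)} \right)} = - \frac{1 + \left(-11\right)^{2}}{\left(-11\right) \left(-11 + \left(-384 + 902\right)\right)} = - \frac{\left(-1\right) \left(1 + 121\right)}{11 \left(-11 + 518\right)} = - \frac{\left(-1\right) 122}{11 \cdot 507} = \left(-1\right) \left(- \frac{122}{5577}\right) = \frac{122}{5577}$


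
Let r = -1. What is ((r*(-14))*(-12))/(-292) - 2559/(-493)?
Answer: 207513/35989 ≈ 5.7660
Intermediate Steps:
((r*(-14))*(-12))/(-292) - 2559/(-493) = (-1*(-14)*(-12))/(-292) - 2559/(-493) = (14*(-12))*(-1/292) - 2559*(-1/493) = -168*(-1/292) + 2559/493 = 42/73 + 2559/493 = 207513/35989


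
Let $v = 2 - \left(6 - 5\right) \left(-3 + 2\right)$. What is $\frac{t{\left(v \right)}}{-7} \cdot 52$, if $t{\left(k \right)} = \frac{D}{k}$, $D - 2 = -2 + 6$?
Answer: $- \frac{104}{7} \approx -14.857$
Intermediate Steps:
$v = 3$ ($v = 2 - 1 \left(-1\right) = 2 - -1 = 2 + 1 = 3$)
$D = 6$ ($D = 2 + \left(-2 + 6\right) = 2 + 4 = 6$)
$t{\left(k \right)} = \frac{6}{k}$
$\frac{t{\left(v \right)}}{-7} \cdot 52 = \frac{6 \cdot \frac{1}{3}}{-7} \cdot 52 = 6 \cdot \frac{1}{3} \left(- \frac{1}{7}\right) 52 = 2 \left(- \frac{1}{7}\right) 52 = \left(- \frac{2}{7}\right) 52 = - \frac{104}{7}$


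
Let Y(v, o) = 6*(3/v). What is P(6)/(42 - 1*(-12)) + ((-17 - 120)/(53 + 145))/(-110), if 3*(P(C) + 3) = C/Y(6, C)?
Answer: -7237/196020 ≈ -0.036920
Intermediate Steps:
Y(v, o) = 18/v
P(C) = -3 + C/9 (P(C) = -3 + (C/((18/6)))/3 = -3 + (C/((18*(1/6))))/3 = -3 + (C/3)/3 = -3 + C/9)
P(6)/(42 - 1*(-12)) + ((-17 - 120)/(53 + 145))/(-110) = (-3 + (1/9)*6)/(42 - 1*(-12)) + ((-17 - 120)/(53 + 145))/(-110) = (-3 + 2/3)/(42 + 12) - 137/198*(-1/110) = -7/3/54 - 137*1/198*(-1/110) = -7/3*1/54 - 137/198*(-1/110) = -7/162 + 137/21780 = -7237/196020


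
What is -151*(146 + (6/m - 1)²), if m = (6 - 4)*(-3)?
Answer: -22650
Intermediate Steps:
m = -6 (m = 2*(-3) = -6)
-151*(146 + (6/m - 1)²) = -151*(146 + (6/(-6) - 1)²) = -151*(146 + (6*(-⅙) - 1)²) = -151*(146 + (-1 - 1)²) = -151*(146 + (-2)²) = -151*(146 + 4) = -151*150 = -22650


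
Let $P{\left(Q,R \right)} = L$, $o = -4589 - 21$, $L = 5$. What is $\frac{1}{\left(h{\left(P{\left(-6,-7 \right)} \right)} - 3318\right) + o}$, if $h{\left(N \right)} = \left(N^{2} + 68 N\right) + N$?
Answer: $- \frac{1}{7558} \approx -0.00013231$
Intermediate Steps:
$o = -4610$ ($o = -4589 - 21 = -4610$)
$P{\left(Q,R \right)} = 5$
$h{\left(N \right)} = N^{2} + 69 N$
$\frac{1}{\left(h{\left(P{\left(-6,-7 \right)} \right)} - 3318\right) + o} = \frac{1}{\left(5 \left(69 + 5\right) - 3318\right) - 4610} = \frac{1}{\left(5 \cdot 74 - 3318\right) - 4610} = \frac{1}{\left(370 - 3318\right) - 4610} = \frac{1}{-2948 - 4610} = \frac{1}{-7558} = - \frac{1}{7558}$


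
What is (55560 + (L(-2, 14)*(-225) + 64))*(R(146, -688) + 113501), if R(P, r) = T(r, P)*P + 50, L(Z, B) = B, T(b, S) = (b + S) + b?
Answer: -3464805746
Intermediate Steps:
T(b, S) = S + 2*b (T(b, S) = (S + b) + b = S + 2*b)
R(P, r) = 50 + P*(P + 2*r) (R(P, r) = (P + 2*r)*P + 50 = P*(P + 2*r) + 50 = 50 + P*(P + 2*r))
(55560 + (L(-2, 14)*(-225) + 64))*(R(146, -688) + 113501) = (55560 + (14*(-225) + 64))*((50 + 146*(146 + 2*(-688))) + 113501) = (55560 + (-3150 + 64))*((50 + 146*(146 - 1376)) + 113501) = (55560 - 3086)*((50 + 146*(-1230)) + 113501) = 52474*((50 - 179580) + 113501) = 52474*(-179530 + 113501) = 52474*(-66029) = -3464805746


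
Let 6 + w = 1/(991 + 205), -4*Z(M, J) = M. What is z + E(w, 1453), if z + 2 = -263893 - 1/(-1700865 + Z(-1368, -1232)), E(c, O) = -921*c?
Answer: -525479028856939/2033825508 ≈ -2.5837e+5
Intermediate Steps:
Z(M, J) = -M/4
w = -7175/1196 (w = -6 + 1/(991 + 205) = -6 + 1/1196 = -7175/1196 ≈ -5.9992)
z = -448759517084/1700523 (z = -2 + (-263893 - 1/(-1700865 - 1/4*(-1368))) = -2 + (-263893 - 1/(-1700865 + 342)) = -2 + (-263893 - 1/(-1700523)) = -2 + (-263893 - 1*(-1/1700523)) = -2 + (-263893 + 1/1700523) = -2 - 448756116038/1700523 = -448759517084/1700523 ≈ -2.6390e+5)
z + E(w, 1453) = -448759517084/1700523 - 921*(-7175/1196) = -448759517084/1700523 + 6608175/1196 = -525479028856939/2033825508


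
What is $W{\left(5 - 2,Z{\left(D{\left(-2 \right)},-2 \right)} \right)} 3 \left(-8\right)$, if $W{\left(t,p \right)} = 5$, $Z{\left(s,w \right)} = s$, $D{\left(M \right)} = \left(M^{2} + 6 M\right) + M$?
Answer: $-120$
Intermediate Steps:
$D{\left(M \right)} = M^{2} + 7 M$
$W{\left(5 - 2,Z{\left(D{\left(-2 \right)},-2 \right)} \right)} 3 \left(-8\right) = 5 \cdot 3 \left(-8\right) = 15 \left(-8\right) = -120$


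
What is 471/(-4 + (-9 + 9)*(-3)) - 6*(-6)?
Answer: -327/4 ≈ -81.750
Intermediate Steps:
471/(-4 + (-9 + 9)*(-3)) - 6*(-6) = 471/(-4 + 0*(-3)) + 36 = 471/(-4 + 0) + 36 = 471/(-4) + 36 = 471*(-¼) + 36 = -471/4 + 36 = -327/4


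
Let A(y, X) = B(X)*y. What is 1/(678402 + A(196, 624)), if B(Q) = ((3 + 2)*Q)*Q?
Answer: 1/382266882 ≈ 2.6160e-9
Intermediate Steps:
B(Q) = 5*Q² (B(Q) = (5*Q)*Q = 5*Q²)
A(y, X) = 5*y*X² (A(y, X) = (5*X²)*y = 5*y*X²)
1/(678402 + A(196, 624)) = 1/(678402 + 5*196*624²) = 1/(678402 + 5*196*389376) = 1/(678402 + 381588480) = 1/382266882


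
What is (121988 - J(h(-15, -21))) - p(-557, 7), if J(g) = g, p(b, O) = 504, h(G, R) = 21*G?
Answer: 121799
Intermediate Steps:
(121988 - J(h(-15, -21))) - p(-557, 7) = (121988 - 21*(-15)) - 1*504 = (121988 - 1*(-315)) - 504 = (121988 + 315) - 504 = 122303 - 504 = 121799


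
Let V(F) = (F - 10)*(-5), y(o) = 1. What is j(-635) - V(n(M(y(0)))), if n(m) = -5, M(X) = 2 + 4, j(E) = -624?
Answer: -699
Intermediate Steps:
M(X) = 6
V(F) = 50 - 5*F (V(F) = (-10 + F)*(-5) = 50 - 5*F)
j(-635) - V(n(M(y(0)))) = -624 - (50 - 5*(-5)) = -624 - (50 + 25) = -624 - 1*75 = -624 - 75 = -699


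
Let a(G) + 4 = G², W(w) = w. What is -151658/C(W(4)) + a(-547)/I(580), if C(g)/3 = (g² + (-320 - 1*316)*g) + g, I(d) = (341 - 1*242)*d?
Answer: 60965459/2415468 ≈ 25.240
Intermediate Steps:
I(d) = 99*d (I(d) = (341 - 242)*d = 99*d)
a(G) = -4 + G²
C(g) = -1905*g + 3*g² (C(g) = 3*((g² + (-320 - 1*316)*g) + g) = 3*((g² + (-320 - 316)*g) + g) = 3*((g² - 636*g) + g) = 3*(g² - 635*g) = -1905*g + 3*g²)
-151658/C(W(4)) + a(-547)/I(580) = -151658*1/(12*(-635 + 4)) + (-4 + (-547)²)/((99*580)) = -151658/(3*4*(-631)) + (-4 + 299209)/57420 = -151658/(-7572) + 299205*(1/57420) = -151658*(-1/7572) + 6649/1276 = 75829/3786 + 6649/1276 = 60965459/2415468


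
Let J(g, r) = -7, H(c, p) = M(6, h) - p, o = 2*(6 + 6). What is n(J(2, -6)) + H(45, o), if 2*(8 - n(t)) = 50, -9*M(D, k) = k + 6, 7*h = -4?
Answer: -2621/63 ≈ -41.603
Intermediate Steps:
h = -4/7 (h = (⅐)*(-4) = -4/7 ≈ -0.57143)
o = 24 (o = 2*12 = 24)
M(D, k) = -⅔ - k/9 (M(D, k) = -(k + 6)/9 = -(6 + k)/9 = -⅔ - k/9)
H(c, p) = -38/63 - p (H(c, p) = (-⅔ - ⅑*(-4/7)) - p = (-⅔ + 4/63) - p = -38/63 - p)
n(t) = -17 (n(t) = 8 - ½*50 = 8 - 25 = -17)
n(J(2, -6)) + H(45, o) = -17 + (-38/63 - 1*24) = -17 + (-38/63 - 24) = -17 - 1550/63 = -2621/63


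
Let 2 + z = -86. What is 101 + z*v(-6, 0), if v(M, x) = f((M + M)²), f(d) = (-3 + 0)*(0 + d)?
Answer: 38117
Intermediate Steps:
f(d) = -3*d
z = -88 (z = -2 - 86 = -88)
v(M, x) = -12*M² (v(M, x) = -3*(M + M)² = -3*4*M² = -12*M²)
101 + z*v(-6, 0) = 101 - (-1056)*(-6)² = 101 - (-1056)*36 = 101 - 88*(-432) = 101 + 38016 = 38117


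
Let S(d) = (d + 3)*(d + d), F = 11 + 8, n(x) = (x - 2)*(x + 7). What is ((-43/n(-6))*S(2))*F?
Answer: 4085/2 ≈ 2042.5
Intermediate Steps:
n(x) = (-2 + x)*(7 + x)
F = 19
S(d) = 2*d*(3 + d) (S(d) = (3 + d)*(2*d) = 2*d*(3 + d))
((-43/n(-6))*S(2))*F = ((-43/(-14 + (-6)² + 5*(-6)))*(2*2*(3 + 2)))*19 = ((-43/(-14 + 36 - 30))*(2*2*5))*19 = (-43/(-8)*20)*19 = (-43*(-⅛)*20)*19 = ((43/8)*20)*19 = (215/2)*19 = 4085/2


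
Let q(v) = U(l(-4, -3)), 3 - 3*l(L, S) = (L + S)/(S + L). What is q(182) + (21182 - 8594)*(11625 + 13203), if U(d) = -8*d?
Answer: 937604576/3 ≈ 3.1254e+8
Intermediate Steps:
l(L, S) = ⅔ (l(L, S) = 1 - (L + S)/(3*(S + L)) = 1 - (L + S)/(3*(L + S)) = 1 - ⅓*1 = 1 - ⅓ = ⅔)
q(v) = -16/3 (q(v) = -8*⅔ = -16/3)
q(182) + (21182 - 8594)*(11625 + 13203) = -16/3 + (21182 - 8594)*(11625 + 13203) = -16/3 + 12588*24828 = -16/3 + 312534864 = 937604576/3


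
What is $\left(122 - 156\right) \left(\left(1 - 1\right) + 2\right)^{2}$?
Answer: $-136$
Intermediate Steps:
$\left(122 - 156\right) \left(\left(1 - 1\right) + 2\right)^{2} = - 34 \left(0 + 2\right)^{2} = - 34 \cdot 2^{2} = \left(-34\right) 4 = -136$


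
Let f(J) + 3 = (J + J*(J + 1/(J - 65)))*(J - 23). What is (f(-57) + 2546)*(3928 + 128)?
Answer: -62560218552/61 ≈ -1.0256e+9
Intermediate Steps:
f(J) = -3 + (-23 + J)*(J + J*(J + 1/(-65 + J))) (f(J) = -3 + (J + J*(J + 1/(J - 65)))*(J - 23) = -3 + (J + J*(J + 1/(-65 + J)))*(-23 + J) = -3 + (-23 + J)*(J + J*(J + 1/(-65 + J))))
(f(-57) + 2546)*(3928 + 128) = ((195 + (-57)⁴ - 87*(-57)³ + 1408*(-57)² + 1469*(-57))/(-65 - 57) + 2546)*(3928 + 128) = ((195 + 10556001 - 87*(-185193) + 1408*3249 - 83733)/(-122) + 2546)*4056 = (-(195 + 10556001 + 16111791 + 4574592 - 83733)/122 + 2546)*4056 = (-1/122*31158846 + 2546)*4056 = (-15579423/61 + 2546)*4056 = -15424117/61*4056 = -62560218552/61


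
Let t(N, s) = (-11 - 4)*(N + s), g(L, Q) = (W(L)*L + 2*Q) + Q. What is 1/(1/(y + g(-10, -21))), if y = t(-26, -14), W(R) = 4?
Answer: 497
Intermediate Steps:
g(L, Q) = 3*Q + 4*L (g(L, Q) = (4*L + 2*Q) + Q = (2*Q + 4*L) + Q = 3*Q + 4*L)
t(N, s) = -15*N - 15*s (t(N, s) = -15*(N + s) = -15*N - 15*s)
y = 600 (y = -15*(-26) - 15*(-14) = 390 + 210 = 600)
1/(1/(y + g(-10, -21))) = 1/(1/(600 + (3*(-21) + 4*(-10)))) = 1/(1/(600 + (-63 - 40))) = 1/(1/(600 - 103)) = 1/(1/497) = 497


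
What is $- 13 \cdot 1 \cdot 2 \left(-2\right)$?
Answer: $52$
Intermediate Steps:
$- 13 \cdot 1 \cdot 2 \left(-2\right) = \left(-13\right) 2 \left(-2\right) = \left(-26\right) \left(-2\right) = 52$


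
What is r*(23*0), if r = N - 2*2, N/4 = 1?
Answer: 0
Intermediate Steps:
N = 4 (N = 4*1 = 4)
r = 0 (r = 4 - 2*2 = 4 - 4 = 0)
r*(23*0) = 0*(23*0) = 0*0 = 0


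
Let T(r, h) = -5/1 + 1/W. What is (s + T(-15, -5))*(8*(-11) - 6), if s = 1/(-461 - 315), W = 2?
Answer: 164171/388 ≈ 423.12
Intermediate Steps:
T(r, h) = -9/2 (T(r, h) = -5/1 + 1/2 = -5*1 + 1*(1/2) = -5 + 1/2 = -9/2)
s = -1/776 (s = 1/(-776) = -1/776 ≈ -0.0012887)
(s + T(-15, -5))*(8*(-11) - 6) = (-1/776 - 9/2)*(8*(-11) - 6) = -3493*(-88 - 6)/776 = -3493/776*(-94) = 164171/388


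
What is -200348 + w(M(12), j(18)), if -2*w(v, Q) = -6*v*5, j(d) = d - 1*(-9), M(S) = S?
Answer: -200168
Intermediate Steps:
j(d) = 9 + d (j(d) = d + 9 = 9 + d)
w(v, Q) = 15*v (w(v, Q) = -(-6*v)*5/2 = -(-15)*v = 15*v)
-200348 + w(M(12), j(18)) = -200348 + 15*12 = -200348 + 180 = -200168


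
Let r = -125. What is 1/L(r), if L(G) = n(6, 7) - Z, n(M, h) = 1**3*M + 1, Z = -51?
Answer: 1/58 ≈ 0.017241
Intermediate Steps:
n(M, h) = 1 + M (n(M, h) = 1*M + 1 = M + 1 = 1 + M)
L(G) = 58 (L(G) = (1 + 6) - 1*(-51) = 7 + 51 = 58)
1/L(r) = 1/58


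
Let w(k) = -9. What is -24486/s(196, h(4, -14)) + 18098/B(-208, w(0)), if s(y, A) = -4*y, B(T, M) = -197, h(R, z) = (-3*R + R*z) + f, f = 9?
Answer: -668935/11032 ≈ -60.636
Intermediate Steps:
h(R, z) = 9 - 3*R + R*z (h(R, z) = (-3*R + R*z) + 9 = 9 - 3*R + R*z)
-24486/s(196, h(4, -14)) + 18098/B(-208, w(0)) = -24486/((-4*196)) + 18098/(-197) = -24486/(-784) + 18098*(-1/197) = -24486*(-1/784) - 18098/197 = 1749/56 - 18098/197 = -668935/11032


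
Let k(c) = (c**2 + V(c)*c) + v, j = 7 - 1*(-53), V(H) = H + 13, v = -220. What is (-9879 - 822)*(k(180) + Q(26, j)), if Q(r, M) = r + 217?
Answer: -718711263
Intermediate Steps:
V(H) = 13 + H
j = 60 (j = 7 + 53 = 60)
k(c) = -220 + c**2 + c*(13 + c) (k(c) = (c**2 + (13 + c)*c) - 220 = (c**2 + c*(13 + c)) - 220 = -220 + c**2 + c*(13 + c))
Q(r, M) = 217 + r
(-9879 - 822)*(k(180) + Q(26, j)) = (-9879 - 822)*((-220 + 180**2 + 180*(13 + 180)) + (217 + 26)) = -10701*((-220 + 32400 + 180*193) + 243) = -10701*((-220 + 32400 + 34740) + 243) = -10701*(66920 + 243) = -10701*67163 = -718711263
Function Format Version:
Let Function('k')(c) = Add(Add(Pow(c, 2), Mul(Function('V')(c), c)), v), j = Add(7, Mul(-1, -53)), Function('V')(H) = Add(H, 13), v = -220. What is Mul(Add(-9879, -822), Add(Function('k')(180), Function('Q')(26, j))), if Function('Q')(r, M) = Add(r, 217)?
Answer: -718711263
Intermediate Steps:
Function('V')(H) = Add(13, H)
j = 60 (j = Add(7, 53) = 60)
Function('k')(c) = Add(-220, Pow(c, 2), Mul(c, Add(13, c))) (Function('k')(c) = Add(Add(Pow(c, 2), Mul(Add(13, c), c)), -220) = Add(Add(Pow(c, 2), Mul(c, Add(13, c))), -220) = Add(-220, Pow(c, 2), Mul(c, Add(13, c))))
Function('Q')(r, M) = Add(217, r)
Mul(Add(-9879, -822), Add(Function('k')(180), Function('Q')(26, j))) = Mul(Add(-9879, -822), Add(Add(-220, Pow(180, 2), Mul(180, Add(13, 180))), Add(217, 26))) = Mul(-10701, Add(Add(-220, 32400, Mul(180, 193)), 243)) = Mul(-10701, Add(Add(-220, 32400, 34740), 243)) = Mul(-10701, Add(66920, 243)) = Mul(-10701, 67163) = -718711263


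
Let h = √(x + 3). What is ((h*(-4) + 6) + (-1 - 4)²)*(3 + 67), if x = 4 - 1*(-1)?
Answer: 2170 - 560*√2 ≈ 1378.0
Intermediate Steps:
x = 5 (x = 4 + 1 = 5)
h = 2*√2 (h = √(5 + 3) = √8 = 2*√2 ≈ 2.8284)
((h*(-4) + 6) + (-1 - 4)²)*(3 + 67) = (((2*√2)*(-4) + 6) + (-1 - 4)²)*(3 + 67) = ((-8*√2 + 6) + (-5)²)*70 = ((6 - 8*√2) + 25)*70 = (31 - 8*√2)*70 = 2170 - 560*√2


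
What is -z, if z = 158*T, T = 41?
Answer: -6478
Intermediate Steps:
z = 6478 (z = 158*41 = 6478)
-z = -1*6478 = -6478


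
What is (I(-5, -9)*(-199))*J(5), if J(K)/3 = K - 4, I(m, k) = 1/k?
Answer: 199/3 ≈ 66.333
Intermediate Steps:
J(K) = -12 + 3*K (J(K) = 3*(K - 4) = 3*(-4 + K) = -12 + 3*K)
(I(-5, -9)*(-199))*J(5) = (-199/(-9))*(-12 + 3*5) = (-⅑*(-199))*(-12 + 15) = (199/9)*3 = 199/3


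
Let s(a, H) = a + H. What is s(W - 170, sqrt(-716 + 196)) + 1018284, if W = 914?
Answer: 1019028 + 2*I*sqrt(130) ≈ 1.019e+6 + 22.803*I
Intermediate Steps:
s(a, H) = H + a
s(W - 170, sqrt(-716 + 196)) + 1018284 = (sqrt(-716 + 196) + (914 - 170)) + 1018284 = (sqrt(-520) + 744) + 1018284 = (2*I*sqrt(130) + 744) + 1018284 = (744 + 2*I*sqrt(130)) + 1018284 = 1019028 + 2*I*sqrt(130)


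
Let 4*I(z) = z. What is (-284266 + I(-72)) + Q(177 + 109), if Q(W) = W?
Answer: -283998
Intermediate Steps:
I(z) = z/4
(-284266 + I(-72)) + Q(177 + 109) = (-284266 + (¼)*(-72)) + (177 + 109) = (-284266 - 18) + 286 = -284284 + 286 = -283998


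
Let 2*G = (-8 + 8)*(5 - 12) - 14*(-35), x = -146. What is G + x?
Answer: 99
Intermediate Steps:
G = 245 (G = ((-8 + 8)*(5 - 12) - 14*(-35))/2 = (0*(-7) + 490)/2 = (0 + 490)/2 = (½)*490 = 245)
G + x = 245 - 146 = 99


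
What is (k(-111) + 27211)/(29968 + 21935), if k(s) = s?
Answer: 27100/51903 ≈ 0.52213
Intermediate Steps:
(k(-111) + 27211)/(29968 + 21935) = (-111 + 27211)/(29968 + 21935) = 27100/51903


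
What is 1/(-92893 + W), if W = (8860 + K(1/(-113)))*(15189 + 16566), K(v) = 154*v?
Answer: 113/31777083721 ≈ 3.5560e-9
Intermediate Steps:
W = 31787580630/113 (W = (8860 + 154/(-113))*(15189 + 16566) = (8860 + 154*(-1/113))*31755 = (8860 - 154/113)*31755 = (1001026/113)*31755 = 31787580630/113 ≈ 2.8131e+8)
1/(-92893 + W) = 1/(-92893 + 31787580630/113) = 1/(31777083721/113) = 113/31777083721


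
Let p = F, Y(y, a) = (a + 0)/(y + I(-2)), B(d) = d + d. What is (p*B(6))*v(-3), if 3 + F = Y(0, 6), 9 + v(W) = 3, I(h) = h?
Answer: 432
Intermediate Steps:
v(W) = -6 (v(W) = -9 + 3 = -6)
B(d) = 2*d
Y(y, a) = a/(-2 + y) (Y(y, a) = (a + 0)/(y - 2) = a/(-2 + y))
F = -6 (F = -3 + 6/(-2 + 0) = -3 + 6/(-2) = -3 + 6*(-1/2) = -3 - 3 = -6)
p = -6
(p*B(6))*v(-3) = -12*6*(-6) = -6*12*(-6) = -72*(-6) = 432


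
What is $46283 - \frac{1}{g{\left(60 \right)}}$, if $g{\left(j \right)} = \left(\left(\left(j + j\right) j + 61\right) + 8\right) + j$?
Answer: $\frac{339208106}{7329} \approx 46283.0$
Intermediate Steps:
$g{\left(j \right)} = 69 + j + 2 j^{2}$ ($g{\left(j \right)} = \left(\left(2 j j + 61\right) + 8\right) + j = \left(\left(2 j^{2} + 61\right) + 8\right) + j = \left(\left(61 + 2 j^{2}\right) + 8\right) + j = \left(69 + 2 j^{2}\right) + j = 69 + j + 2 j^{2}$)
$46283 - \frac{1}{g{\left(60 \right)}} = 46283 - \frac{1}{69 + 60 + 2 \cdot 60^{2}} = 46283 - \frac{1}{69 + 60 + 2 \cdot 3600} = 46283 - \frac{1}{69 + 60 + 7200} = 46283 - \frac{1}{7329} = \frac{339208106}{7329}$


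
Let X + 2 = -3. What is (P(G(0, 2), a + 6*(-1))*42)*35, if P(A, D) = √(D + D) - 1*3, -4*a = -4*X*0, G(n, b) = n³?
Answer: -4410 + 2940*I*√3 ≈ -4410.0 + 5092.2*I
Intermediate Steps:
X = -5 (X = -2 - 3 = -5)
a = 0 (a = -(-4*(-5))*0/4 = -5*0 = -¼*0 = 0)
P(A, D) = -3 + √2*√D (P(A, D) = √(2*D) - 3 = √2*√D - 3 = -3 + √2*√D)
(P(G(0, 2), a + 6*(-1))*42)*35 = ((-3 + √2*√(0 + 6*(-1)))*42)*35 = ((-3 + √2*√(0 - 6))*42)*35 = ((-3 + √2*√(-6))*42)*35 = ((-3 + √2*(I*√6))*42)*35 = ((-3 + 2*I*√3)*42)*35 = (-126 + 84*I*√3)*35 = -4410 + 2940*I*√3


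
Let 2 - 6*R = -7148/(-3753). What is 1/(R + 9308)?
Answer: 11259/104798951 ≈ 0.00010743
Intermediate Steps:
R = 179/11259 (R = 1/3 - (-3574)/(3*(-3753)) = 1/3 - (-3574)*(-1)/(3*3753) = 1/3 - 1/6*7148/3753 = 1/3 - 3574/11259 = 179/11259 ≈ 0.015898)
1/(R + 9308) = 1/(179/11259 + 9308) = 1/(104798951/11259) = 11259/104798951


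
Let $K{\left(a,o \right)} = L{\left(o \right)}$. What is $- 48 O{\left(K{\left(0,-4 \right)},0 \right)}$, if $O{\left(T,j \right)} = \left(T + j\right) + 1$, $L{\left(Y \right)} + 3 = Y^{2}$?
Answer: $-672$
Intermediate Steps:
$L{\left(Y \right)} = -3 + Y^{2}$
$K{\left(a,o \right)} = -3 + o^{2}$
$O{\left(T,j \right)} = 1 + T + j$
$- 48 O{\left(K{\left(0,-4 \right)},0 \right)} = - 48 \left(1 - \left(3 - \left(-4\right)^{2}\right) + 0\right) = - 48 \left(1 + \left(-3 + 16\right) + 0\right) = - 48 \left(1 + 13 + 0\right) = \left(-48\right) 14 = -672$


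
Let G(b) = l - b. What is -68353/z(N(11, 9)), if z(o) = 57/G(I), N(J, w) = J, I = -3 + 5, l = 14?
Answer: -273412/19 ≈ -14390.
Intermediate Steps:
I = 2
G(b) = 14 - b
z(o) = 19/4 (z(o) = 57/(14 - 1*2) = 57/(14 - 2) = 57/12 = 57*(1/12) = 19/4)
-68353/z(N(11, 9)) = -68353/19/4 = -68353*4/19 = -273412/19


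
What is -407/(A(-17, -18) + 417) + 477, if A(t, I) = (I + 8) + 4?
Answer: 195640/411 ≈ 476.01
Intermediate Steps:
A(t, I) = 12 + I (A(t, I) = (8 + I) + 4 = 12 + I)
-407/(A(-17, -18) + 417) + 477 = -407/((12 - 18) + 417) + 477 = -407/(-6 + 417) + 477 = -407/411 + 477 = 195640/411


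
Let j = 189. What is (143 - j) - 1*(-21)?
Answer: -25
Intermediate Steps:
(143 - j) - 1*(-21) = (143 - 1*189) - 1*(-21) = (143 - 189) + 21 = -46 + 21 = -25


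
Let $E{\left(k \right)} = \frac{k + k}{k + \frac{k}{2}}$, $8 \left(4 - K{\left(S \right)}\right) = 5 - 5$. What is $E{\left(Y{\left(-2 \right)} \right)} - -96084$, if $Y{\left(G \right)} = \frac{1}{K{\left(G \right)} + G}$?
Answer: $\frac{288256}{3} \approx 96085.0$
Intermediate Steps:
$K{\left(S \right)} = 4$ ($K{\left(S \right)} = 4 - \frac{5 - 5}{8} = 4 - 0 = 4 + 0 = 4$)
$Y{\left(G \right)} = \frac{1}{4 + G}$
$E{\left(k \right)} = \frac{4}{3}$ ($E{\left(k \right)} = \frac{2 k}{k + k \frac{1}{2}} = \frac{2 k}{k + \frac{k}{2}} = \frac{2 k}{\frac{3}{2} k} = 2 k \frac{2}{3 k} = \frac{4}{3}$)
$E{\left(Y{\left(-2 \right)} \right)} - -96084 = \frac{4}{3} - -96084 = \frac{4}{3} + 96084 = \frac{288256}{3}$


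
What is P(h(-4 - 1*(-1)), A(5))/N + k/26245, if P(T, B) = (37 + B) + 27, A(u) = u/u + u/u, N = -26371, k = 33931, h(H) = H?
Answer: 893062231/692106895 ≈ 1.2904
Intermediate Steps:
A(u) = 2 (A(u) = 1 + 1 = 2)
P(T, B) = 64 + B
P(h(-4 - 1*(-1)), A(5))/N + k/26245 = (64 + 2)/(-26371) + 33931/26245 = 66*(-1/26371) + 33931*(1/26245) = -66/26371 + 33931/26245 = 893062231/692106895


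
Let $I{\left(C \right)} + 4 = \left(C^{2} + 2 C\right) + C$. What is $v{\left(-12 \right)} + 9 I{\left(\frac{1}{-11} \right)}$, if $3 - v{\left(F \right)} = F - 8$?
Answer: $- \frac{1861}{121} \approx -15.38$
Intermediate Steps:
$v{\left(F \right)} = 11 - F$ ($v{\left(F \right)} = 3 - \left(F - 8\right) = 3 - \left(-8 + F\right) = 11 - F$)
$I{\left(C \right)} = -4 + C^{2} + 3 C$ ($I{\left(C \right)} = -4 + \left(\left(C^{2} + 2 C\right) + C\right) = -4 + \left(C^{2} + 3 C\right) = -4 + C^{2} + 3 C$)
$v{\left(-12 \right)} + 9 I{\left(\frac{1}{-11} \right)} = \left(11 - -12\right) + 9 \left(-4 + \left(\frac{1}{-11}\right)^{2} + \frac{3}{-11}\right) = \left(11 + 12\right) + 9 \left(-4 + \left(- \frac{1}{11}\right)^{2} + 3 \left(- \frac{1}{11}\right)\right) = 23 + 9 \left(-4 + \frac{1}{121} - \frac{3}{11}\right) = 23 + 9 \left(- \frac{516}{121}\right) = 23 - \frac{4644}{121} = - \frac{1861}{121}$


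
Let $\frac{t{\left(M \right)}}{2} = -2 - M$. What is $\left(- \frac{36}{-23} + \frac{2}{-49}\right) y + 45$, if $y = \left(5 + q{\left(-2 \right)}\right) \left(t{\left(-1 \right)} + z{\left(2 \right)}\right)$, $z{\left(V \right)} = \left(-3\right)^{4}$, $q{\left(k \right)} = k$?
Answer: $\frac{457881}{1127} \approx 406.28$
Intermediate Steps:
$t{\left(M \right)} = -4 - 2 M$ ($t{\left(M \right)} = 2 \left(-2 - M\right) = -4 - 2 M$)
$z{\left(V \right)} = 81$
$y = 237$ ($y = \left(5 - 2\right) \left(\left(-4 - -2\right) + 81\right) = 3 \left(\left(-4 + 2\right) + 81\right) = 3 \left(-2 + 81\right) = 3 \cdot 79 = 237$)
$\left(- \frac{36}{-23} + \frac{2}{-49}\right) y + 45 = \left(- \frac{36}{-23} + \frac{2}{-49}\right) 237 + 45 = \left(\left(-36\right) \left(- \frac{1}{23}\right) + 2 \left(- \frac{1}{49}\right)\right) 237 + 45 = \left(\frac{36}{23} - \frac{2}{49}\right) 237 + 45 = \frac{1718}{1127} \cdot 237 + 45 = \frac{407166}{1127} + 45 = \frac{457881}{1127}$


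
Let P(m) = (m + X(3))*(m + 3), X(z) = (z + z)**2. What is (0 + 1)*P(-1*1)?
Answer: 70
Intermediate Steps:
X(z) = 4*z**2 (X(z) = (2*z)**2 = 4*z**2)
P(m) = (3 + m)*(36 + m) (P(m) = (m + 4*3**2)*(m + 3) = (m + 4*9)*(3 + m) = (m + 36)*(3 + m) = (36 + m)*(3 + m) = (3 + m)*(36 + m))
(0 + 1)*P(-1*1) = (0 + 1)*(108 + (-1*1)**2 + 39*(-1*1)) = 1*(108 + (-1)**2 + 39*(-1)) = 1*(108 + 1 - 39) = 1*70 = 70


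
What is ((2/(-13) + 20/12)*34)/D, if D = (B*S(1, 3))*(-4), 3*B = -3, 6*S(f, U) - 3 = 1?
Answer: 1003/52 ≈ 19.288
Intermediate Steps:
S(f, U) = 2/3 (S(f, U) = 1/2 + (1/6)*1 = 1/2 + 1/6 = 2/3)
B = -1 (B = (1/3)*(-3) = -1)
D = 8/3 (D = -1*2/3*(-4) = -2/3*(-4) = 8/3 ≈ 2.6667)
((2/(-13) + 20/12)*34)/D = ((2/(-13) + 20/12)*34)/(8/3) = ((2*(-1/13) + 20*(1/12))*34)*(3/8) = ((-2/13 + 5/3)*34)*(3/8) = ((59/39)*34)*(3/8) = (2006/39)*(3/8) = 1003/52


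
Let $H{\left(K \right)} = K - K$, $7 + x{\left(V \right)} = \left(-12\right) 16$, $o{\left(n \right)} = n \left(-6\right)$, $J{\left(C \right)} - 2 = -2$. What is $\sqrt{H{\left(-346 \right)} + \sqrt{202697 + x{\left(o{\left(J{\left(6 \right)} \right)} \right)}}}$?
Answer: $\sqrt[4]{202498} \approx 21.213$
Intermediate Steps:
$J{\left(C \right)} = 0$ ($J{\left(C \right)} = 2 - 2 = 0$)
$o{\left(n \right)} = - 6 n$
$x{\left(V \right)} = -199$ ($x{\left(V \right)} = -7 - 192 = -199$)
$H{\left(K \right)} = 0$
$\sqrt{H{\left(-346 \right)} + \sqrt{202697 + x{\left(o{\left(J{\left(6 \right)} \right)} \right)}}} = \sqrt{0 + \sqrt{202697 - 199}} = \sqrt{0 + \sqrt{202498}} = \sqrt{\sqrt{202498}} = \sqrt[4]{202498}$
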